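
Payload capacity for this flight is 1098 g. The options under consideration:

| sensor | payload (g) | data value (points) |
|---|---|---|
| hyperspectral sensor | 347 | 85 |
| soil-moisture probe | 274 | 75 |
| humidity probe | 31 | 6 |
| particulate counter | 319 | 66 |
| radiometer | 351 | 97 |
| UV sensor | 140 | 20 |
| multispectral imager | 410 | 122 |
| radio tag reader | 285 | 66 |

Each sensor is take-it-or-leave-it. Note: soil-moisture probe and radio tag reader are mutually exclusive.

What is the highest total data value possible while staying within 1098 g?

300

Taking soil-moisture probe + humidity probe + radiometer + multispectral imager: 1066 g used, 300 in data value.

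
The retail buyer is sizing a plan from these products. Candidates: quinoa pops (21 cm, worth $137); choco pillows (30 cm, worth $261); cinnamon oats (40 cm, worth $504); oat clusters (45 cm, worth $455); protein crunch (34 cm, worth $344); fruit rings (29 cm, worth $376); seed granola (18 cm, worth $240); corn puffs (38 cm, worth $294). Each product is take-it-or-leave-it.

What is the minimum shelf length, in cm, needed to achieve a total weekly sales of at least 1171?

Look for the lowest-shelf combination reaching 1171.
cinnamon oats + protein crunch + fruit rings: 1224 weekly sales at 103 cm.
Below 103 cm the best achievable stays under 1171.

103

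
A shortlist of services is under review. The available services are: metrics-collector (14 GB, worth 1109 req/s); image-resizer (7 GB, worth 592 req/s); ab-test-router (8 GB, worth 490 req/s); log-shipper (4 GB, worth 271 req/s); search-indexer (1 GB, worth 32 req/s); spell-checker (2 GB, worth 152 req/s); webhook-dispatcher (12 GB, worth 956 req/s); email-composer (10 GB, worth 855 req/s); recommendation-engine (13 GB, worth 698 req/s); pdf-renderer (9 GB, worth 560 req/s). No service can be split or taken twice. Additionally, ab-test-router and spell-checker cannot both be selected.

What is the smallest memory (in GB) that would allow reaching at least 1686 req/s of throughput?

Look for the lowest-memory combination reaching 1686.
metrics-collector + image-resizer reaches 1701 using 21 GB.
Any bundle with less than 21 GB falls short of 1686.

21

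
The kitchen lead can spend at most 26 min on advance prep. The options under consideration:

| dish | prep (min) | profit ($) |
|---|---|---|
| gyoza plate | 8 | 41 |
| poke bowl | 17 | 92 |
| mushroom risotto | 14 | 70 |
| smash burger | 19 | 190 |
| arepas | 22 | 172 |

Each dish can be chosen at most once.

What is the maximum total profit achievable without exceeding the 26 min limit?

Ranking by ratio (profit/min): smash burger 10.00, arepas 7.82, poke bowl 5.41.
Best packing: smash burger — 19 min, 190 total.

190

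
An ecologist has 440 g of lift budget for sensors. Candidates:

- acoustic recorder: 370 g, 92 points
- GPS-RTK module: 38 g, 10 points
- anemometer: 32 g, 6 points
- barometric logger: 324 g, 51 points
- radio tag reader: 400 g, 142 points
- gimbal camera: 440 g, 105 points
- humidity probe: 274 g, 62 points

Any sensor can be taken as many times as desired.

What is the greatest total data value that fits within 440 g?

Ranking by ratio (data value/g): radio tag reader 0.35, GPS-RTK module 0.26, acoustic recorder 0.25.
The ratio ordering already packs tightly: GPS-RTK module + radio tag reader, 438 g, 152.

152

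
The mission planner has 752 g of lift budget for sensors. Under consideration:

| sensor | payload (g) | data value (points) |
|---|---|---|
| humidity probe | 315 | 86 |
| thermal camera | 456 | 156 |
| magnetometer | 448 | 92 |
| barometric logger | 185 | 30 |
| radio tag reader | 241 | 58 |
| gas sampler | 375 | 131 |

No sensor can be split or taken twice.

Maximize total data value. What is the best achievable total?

217

By data value per g: gas sampler 0.35, thermal camera 0.34, humidity probe 0.27, radio tag reader 0.24 lead.
Humidity probe + gas sampler uses 690 of the 752 g and totals 217.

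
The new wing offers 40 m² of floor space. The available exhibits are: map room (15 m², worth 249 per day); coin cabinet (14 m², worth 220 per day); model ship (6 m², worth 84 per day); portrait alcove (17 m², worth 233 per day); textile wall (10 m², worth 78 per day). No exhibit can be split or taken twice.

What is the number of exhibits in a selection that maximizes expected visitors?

3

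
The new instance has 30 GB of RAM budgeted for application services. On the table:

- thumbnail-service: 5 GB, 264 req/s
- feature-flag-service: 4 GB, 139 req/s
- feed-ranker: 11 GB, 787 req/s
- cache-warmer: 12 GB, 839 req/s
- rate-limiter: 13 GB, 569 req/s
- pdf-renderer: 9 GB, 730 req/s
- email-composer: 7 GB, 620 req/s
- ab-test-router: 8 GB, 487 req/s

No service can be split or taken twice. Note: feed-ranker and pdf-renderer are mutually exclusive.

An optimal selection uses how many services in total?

3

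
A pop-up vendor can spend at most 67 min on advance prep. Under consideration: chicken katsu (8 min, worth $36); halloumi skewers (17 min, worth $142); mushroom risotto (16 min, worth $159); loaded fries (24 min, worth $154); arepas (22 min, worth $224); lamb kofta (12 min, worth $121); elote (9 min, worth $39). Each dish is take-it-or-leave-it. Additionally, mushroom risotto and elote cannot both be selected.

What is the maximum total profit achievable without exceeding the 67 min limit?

646

Halloumi skewers + mushroom risotto + arepas + lamb kofta uses 67 of the 67 min and totals 646.
Next best is chicken katsu + halloumi skewers + mushroom risotto + arepas at 561 (63 min) — short by 85.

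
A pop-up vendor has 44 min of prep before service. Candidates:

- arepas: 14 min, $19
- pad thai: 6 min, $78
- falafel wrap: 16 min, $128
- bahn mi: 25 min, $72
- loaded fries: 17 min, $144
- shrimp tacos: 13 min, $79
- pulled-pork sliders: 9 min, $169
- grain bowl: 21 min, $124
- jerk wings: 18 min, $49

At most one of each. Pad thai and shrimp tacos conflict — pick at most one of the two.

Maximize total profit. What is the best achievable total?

Taking the top-ratio dishes first gives pad thai + loaded fries + pulled-pork sliders for 391 (32 min).
Replace pad thai with falafel wrap: the trade gains 50 net, giving 441 at 42 min.
Next best is loaded fries + shrimp tacos + pulled-pork sliders at 392 (39 min) — short by 49.

441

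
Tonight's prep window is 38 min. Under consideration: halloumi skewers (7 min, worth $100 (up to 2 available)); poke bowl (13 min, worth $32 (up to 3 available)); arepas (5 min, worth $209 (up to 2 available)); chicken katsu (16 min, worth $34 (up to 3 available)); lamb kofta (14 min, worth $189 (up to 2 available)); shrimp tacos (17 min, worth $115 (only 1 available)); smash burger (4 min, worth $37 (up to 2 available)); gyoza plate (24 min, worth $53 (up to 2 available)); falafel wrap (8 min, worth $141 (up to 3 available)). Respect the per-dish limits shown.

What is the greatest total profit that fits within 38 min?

878

By profit per min: arepas 41.80, falafel wrap 17.62, halloumi skewers 14.29 lead.
Taking 2×arepas + smash burger + 3×falafel wrap: 38 min used, 878 in profit.
Nothing else within 38 min beats 878.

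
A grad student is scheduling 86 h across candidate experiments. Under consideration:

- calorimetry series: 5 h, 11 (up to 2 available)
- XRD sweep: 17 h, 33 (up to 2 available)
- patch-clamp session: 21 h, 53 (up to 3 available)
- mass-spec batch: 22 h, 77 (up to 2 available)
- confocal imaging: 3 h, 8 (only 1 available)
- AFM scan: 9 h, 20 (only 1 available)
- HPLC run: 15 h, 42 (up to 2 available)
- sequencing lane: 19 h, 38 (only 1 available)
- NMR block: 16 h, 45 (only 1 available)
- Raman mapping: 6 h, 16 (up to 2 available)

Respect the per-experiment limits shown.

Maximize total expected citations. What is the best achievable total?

270

By expected citations per h: mass-spec batch 3.50, NMR block 2.81, HPLC run 2.80, confocal imaging 2.67 lead.
Filling by ratio: 2×mass-spec batch + confocal imaging + HPLC run + NMR block + Raman mapping for 265, with 2 h left unused.
The 19 h tied up in confocal imaging and NMR block is better spent on HPLC run + Raman mapping — total rises to 270 (86 h).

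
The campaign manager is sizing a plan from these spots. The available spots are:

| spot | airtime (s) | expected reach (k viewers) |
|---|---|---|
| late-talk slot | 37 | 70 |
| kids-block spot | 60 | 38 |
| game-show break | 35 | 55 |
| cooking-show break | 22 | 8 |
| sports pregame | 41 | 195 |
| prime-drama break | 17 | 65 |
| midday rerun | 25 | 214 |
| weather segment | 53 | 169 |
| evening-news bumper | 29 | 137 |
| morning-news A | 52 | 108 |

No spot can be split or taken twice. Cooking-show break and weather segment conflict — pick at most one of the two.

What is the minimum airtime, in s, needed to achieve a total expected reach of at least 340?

Need the lightest bundle worth ≥ 340.
Taking midday rerun + evening-news bumper gives 351 (≥ 340) for 54 s.
No combination under 54 s hits 340.

54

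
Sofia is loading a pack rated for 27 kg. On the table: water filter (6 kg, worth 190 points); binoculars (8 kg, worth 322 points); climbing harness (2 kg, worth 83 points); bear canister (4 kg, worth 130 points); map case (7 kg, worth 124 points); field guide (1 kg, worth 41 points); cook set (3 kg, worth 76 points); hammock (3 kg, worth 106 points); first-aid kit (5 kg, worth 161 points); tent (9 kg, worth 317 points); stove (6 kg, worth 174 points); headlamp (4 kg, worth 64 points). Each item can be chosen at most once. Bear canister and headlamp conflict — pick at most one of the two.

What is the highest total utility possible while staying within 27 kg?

999

The ratio ordering already packs tightly: binoculars + climbing harness + bear canister + field guide + hammock + tent, 27 kg, 999.
The closest alternative, binoculars + climbing harness + hammock + first-aid kit + tent, reaches only 989.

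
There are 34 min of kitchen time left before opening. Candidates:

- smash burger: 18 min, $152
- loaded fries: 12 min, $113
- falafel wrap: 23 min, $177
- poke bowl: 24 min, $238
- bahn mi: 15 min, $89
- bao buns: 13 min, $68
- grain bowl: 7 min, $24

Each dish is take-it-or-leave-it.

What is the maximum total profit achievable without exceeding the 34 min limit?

Taking the top-ratio dishes first gives poke bowl + grain bowl for 262 (31 min).
The 31 min tied up in poke bowl and grain bowl is better spent on smash burger + loaded fries — total rises to 265 (30 min).
The closest alternative, poke bowl + grain bowl, reaches only 262.

265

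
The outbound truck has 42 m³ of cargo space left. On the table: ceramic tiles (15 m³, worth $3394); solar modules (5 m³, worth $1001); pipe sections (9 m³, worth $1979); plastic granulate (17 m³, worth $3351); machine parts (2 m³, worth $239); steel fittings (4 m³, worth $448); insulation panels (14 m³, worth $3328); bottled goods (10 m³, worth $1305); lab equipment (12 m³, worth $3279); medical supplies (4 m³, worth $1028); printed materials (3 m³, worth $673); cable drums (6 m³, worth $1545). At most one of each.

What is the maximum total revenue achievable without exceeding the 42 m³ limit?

10287

Taking the top-ratio shipments first gives machine parts + insulation panels + lab equipment + medical supplies + printed materials + cable drums for 10092 (41 m³).
Replace machine parts and cable drums with pipe sections: the trade gains 195 net, giving 10287 at 42 m³.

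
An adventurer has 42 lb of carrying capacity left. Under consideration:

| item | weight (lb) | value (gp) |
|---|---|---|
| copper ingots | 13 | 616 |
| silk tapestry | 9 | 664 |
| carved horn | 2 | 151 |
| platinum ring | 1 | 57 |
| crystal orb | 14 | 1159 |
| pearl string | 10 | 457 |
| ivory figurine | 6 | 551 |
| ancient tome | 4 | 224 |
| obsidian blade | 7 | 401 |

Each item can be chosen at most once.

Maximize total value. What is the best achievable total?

3150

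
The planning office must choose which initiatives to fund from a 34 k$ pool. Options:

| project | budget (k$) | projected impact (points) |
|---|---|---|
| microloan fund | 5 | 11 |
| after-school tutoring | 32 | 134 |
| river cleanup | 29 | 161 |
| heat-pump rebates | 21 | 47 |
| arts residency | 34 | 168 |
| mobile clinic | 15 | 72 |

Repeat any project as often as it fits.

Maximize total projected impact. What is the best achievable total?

172

Taking microloan fund + river cleanup: 34 k$ used, 172 in projected impact.
Nothing else within 34 k$ beats 172.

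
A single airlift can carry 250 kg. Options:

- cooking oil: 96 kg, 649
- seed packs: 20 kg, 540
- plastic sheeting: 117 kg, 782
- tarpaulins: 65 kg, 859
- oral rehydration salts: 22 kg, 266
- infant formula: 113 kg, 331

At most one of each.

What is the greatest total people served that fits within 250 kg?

2447

Taking the top-ratio supplies first gives cooking oil + seed packs + tarpaulins + oral rehydration salts for 2314 (203 kg).
The 96 kg tied up in cooking oil is better spent on plastic sheeting — total rises to 2447 (224 kg).
Nothing else within 250 kg beats 2447.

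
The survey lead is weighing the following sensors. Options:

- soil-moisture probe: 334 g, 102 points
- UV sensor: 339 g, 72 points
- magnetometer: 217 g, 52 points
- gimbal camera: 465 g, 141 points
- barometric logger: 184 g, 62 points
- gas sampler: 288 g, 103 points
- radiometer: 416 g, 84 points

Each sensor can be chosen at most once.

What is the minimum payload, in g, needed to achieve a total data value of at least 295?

937

Need the lightest bundle worth ≥ 295.
gimbal camera + barometric logger + gas sampler reaches 306 using 937 g.
Any bundle with less than 937 g falls short of 295.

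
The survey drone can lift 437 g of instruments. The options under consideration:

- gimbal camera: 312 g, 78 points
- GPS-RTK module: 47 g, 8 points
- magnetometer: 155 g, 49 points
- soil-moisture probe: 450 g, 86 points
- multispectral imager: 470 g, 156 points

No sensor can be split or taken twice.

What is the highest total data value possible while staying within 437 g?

Taking the top-ratio sensors first gives GPS-RTK module + magnetometer for 57 (202 g).
Dropping magnetometer frees 155 g; slotting in gimbal camera (312 g) lifts the total to 86 at 359 g.
Every other selection either busts 437 g or fails to beat 86.

86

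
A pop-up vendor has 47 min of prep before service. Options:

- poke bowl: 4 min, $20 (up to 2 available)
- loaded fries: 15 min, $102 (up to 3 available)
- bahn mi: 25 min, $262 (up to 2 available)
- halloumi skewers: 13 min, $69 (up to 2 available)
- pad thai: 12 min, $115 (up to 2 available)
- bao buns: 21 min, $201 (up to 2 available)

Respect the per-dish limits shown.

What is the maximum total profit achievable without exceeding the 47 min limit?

463

By profit per min: bahn mi 10.48, pad thai 9.58, bao buns 9.57 lead.
Greedy by ratio would take 2×poke bowl + bahn mi + pad thai: 45 min used, total 417.
The 20 min tied up in 2×poke bowl and pad thai is better spent on bao buns — total rises to 463 (46 min).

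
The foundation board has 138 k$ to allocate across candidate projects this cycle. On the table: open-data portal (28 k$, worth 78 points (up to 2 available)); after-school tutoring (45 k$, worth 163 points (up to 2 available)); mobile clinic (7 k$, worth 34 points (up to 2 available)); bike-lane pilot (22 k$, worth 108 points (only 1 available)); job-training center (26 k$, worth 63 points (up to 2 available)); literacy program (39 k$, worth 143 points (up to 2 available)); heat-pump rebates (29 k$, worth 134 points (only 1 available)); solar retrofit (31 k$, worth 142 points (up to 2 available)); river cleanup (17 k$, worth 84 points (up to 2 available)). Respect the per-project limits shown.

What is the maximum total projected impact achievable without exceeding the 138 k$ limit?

Density check — river cleanup 4.94, bike-lane pilot 4.91, mobile clinic 4.86, heat-pump rebates 4.62 are the best per k$.
Taking the top-ratio projects first gives 2×mobile clinic + bike-lane pilot + heat-pump rebates + solar retrofit + 2×river cleanup for 620 (130 k$).
The 24 k$ tied up in mobile clinic and river cleanup is better spent on solar retrofit — total rises to 644 (137 k$).
The spare 1 k$ is too small for any remaining project, and no exchange beats 644.

644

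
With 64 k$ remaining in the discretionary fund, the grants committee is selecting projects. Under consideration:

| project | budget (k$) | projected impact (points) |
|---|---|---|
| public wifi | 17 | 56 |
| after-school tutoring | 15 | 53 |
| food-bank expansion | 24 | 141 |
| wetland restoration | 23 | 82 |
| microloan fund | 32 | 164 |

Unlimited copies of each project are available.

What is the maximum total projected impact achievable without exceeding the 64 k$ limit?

335

Density check — food-bank expansion 5.88, microloan fund 5.12, wetland restoration 3.57 are the best per k$.
Best packing: after-school tutoring + 2×food-bank expansion — 63 k$, 335 total.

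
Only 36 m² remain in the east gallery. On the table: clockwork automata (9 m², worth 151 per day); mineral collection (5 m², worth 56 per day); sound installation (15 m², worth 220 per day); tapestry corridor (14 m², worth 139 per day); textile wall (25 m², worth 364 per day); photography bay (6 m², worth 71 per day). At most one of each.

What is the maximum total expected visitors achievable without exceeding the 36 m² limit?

515

Density check — clockwork automata 16.78, sound installation 14.67, textile wall 14.56, photography bay 11.83 are the best per m².
Filling by ratio: clockwork automata + mineral collection + sound installation + photography bay for 498, with 1 m² left unused.
Dropping mineral collection and sound installation and photography bay frees 26 m²; slotting in textile wall (25 m²) lifts the total to 515 at 34 m².
Every other selection either busts 36 m² or fails to beat 515.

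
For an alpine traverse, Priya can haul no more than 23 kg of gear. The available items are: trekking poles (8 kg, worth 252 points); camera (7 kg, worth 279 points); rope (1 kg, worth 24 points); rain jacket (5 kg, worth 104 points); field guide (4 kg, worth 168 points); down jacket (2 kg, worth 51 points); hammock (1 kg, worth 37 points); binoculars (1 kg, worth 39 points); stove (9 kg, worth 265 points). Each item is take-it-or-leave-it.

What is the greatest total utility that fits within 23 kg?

By utility per kg: field guide 42.00, camera 39.86, binoculars 39.00, hammock 37.00 lead.
The ratio ordering already packs tightly: trekking poles + camera + field guide + down jacket + hammock + binoculars, 23 kg, 826.

826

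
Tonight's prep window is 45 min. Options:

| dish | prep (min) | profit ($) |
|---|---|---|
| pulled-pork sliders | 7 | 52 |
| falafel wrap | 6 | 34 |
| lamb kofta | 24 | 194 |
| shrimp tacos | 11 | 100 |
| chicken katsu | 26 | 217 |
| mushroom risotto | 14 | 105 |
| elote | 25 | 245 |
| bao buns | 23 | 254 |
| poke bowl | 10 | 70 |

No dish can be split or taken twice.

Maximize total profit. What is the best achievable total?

Density check — bao buns 11.04, elote 9.80, shrimp tacos 9.09, chicken katsu 8.35 are the best per min.
Greedy by ratio would take pulled-pork sliders + shrimp tacos + bao buns: 41 min used, total 406.
The 7 min tied up in pulled-pork sliders is better spent on poke bowl — total rises to 424 (44 min).
Next best is pulled-pork sliders + mushroom risotto + bao buns at 411 (44 min) — short by 13.

424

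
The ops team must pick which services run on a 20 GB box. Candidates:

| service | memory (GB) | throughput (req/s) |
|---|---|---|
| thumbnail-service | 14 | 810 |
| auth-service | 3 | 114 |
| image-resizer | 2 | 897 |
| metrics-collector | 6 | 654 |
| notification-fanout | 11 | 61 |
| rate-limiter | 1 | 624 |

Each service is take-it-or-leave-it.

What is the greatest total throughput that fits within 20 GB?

A density-first pass picks auth-service + image-resizer + metrics-collector + rate-limiter — 2289 at 12 GB.
The 6 GB tied up in metrics-collector is better spent on thumbnail-service — total rises to 2445 (20 GB).
Next best is thumbnail-service + image-resizer + rate-limiter at 2331 (17 GB) — short by 114.

2445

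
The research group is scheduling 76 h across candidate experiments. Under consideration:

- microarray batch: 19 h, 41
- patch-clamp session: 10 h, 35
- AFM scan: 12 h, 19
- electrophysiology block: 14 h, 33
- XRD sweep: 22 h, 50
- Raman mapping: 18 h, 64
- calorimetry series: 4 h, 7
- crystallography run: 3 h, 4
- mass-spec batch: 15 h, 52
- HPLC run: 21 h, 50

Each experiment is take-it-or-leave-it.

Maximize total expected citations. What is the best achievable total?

Density check — Raman mapping 3.56, patch-clamp session 3.50, mass-spec batch 3.47, HPLC run 2.38 are the best per h.
Taking the top-ratio experiments first gives patch-clamp session + Raman mapping + calorimetry series + crystallography run + mass-spec batch + HPLC run for 212 (71 h).
A better packing is microarray batch + patch-clamp session + electrophysiology block + Raman mapping + mass-spec batch: 76 h, total 225.

225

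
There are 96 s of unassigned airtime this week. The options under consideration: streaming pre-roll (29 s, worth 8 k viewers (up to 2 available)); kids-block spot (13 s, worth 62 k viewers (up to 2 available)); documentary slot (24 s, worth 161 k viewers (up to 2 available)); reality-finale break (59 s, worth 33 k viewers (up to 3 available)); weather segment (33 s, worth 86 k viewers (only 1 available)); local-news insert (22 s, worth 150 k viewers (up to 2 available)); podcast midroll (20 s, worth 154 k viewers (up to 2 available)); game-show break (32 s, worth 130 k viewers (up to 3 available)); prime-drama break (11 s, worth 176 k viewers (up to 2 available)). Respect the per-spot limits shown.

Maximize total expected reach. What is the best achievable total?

828

Filling by ratio: local-news insert + 2×podcast midroll + 2×prime-drama break for 810, with 12 s left unused.
Replace local-news insert and podcast midroll with 2×documentary slot: the trade gains 18 net, giving 828 at 90 s.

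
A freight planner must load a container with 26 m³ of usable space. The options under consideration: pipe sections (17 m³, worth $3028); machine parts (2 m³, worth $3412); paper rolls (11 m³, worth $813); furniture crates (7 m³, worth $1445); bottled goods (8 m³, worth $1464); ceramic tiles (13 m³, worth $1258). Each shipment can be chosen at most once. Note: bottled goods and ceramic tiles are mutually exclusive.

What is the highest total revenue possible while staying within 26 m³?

Greedy by ratio would take machine parts + furniture crates + bottled goods: 17 m³ used, total 6321.
Replace bottled goods with pipe sections: the trade gains 1564 net, giving 7885 at 26 m³.

7885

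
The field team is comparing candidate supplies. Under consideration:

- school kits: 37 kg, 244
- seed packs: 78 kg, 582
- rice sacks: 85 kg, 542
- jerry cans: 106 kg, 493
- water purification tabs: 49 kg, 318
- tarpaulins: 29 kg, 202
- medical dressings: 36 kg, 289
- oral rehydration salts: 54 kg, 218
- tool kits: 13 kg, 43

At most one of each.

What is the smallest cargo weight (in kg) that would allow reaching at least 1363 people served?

192

Need the lightest bundle worth ≥ 1363.
seed packs + water purification tabs + tarpaulins + medical dressings: 1391 people served at 192 kg.
No combination under 192 kg hits 1363.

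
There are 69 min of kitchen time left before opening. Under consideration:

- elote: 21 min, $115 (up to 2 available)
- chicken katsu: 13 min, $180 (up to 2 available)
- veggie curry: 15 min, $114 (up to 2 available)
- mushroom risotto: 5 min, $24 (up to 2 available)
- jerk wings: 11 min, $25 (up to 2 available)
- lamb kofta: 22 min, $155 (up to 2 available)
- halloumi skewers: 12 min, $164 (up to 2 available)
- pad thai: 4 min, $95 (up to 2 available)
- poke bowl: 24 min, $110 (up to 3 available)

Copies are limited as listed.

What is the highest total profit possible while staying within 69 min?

926

Density check — pad thai 23.75, chicken katsu 13.85, halloumi skewers 13.67, veggie curry 7.60 are the best per min.
The ratio ordering already packs tightly: 2×chicken katsu + 2×mushroom risotto + 2×halloumi skewers + 2×pad thai, 68 min, 926.
No other feasible combination exceeds 926.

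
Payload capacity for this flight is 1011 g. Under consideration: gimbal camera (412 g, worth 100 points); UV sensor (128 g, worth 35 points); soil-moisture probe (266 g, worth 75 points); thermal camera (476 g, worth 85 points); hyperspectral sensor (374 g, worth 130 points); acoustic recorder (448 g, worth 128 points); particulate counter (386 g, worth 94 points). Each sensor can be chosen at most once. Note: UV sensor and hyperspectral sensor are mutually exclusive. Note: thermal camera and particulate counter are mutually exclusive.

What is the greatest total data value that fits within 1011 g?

263

Best packing: gimbal camera + UV sensor + acoustic recorder — 988 g, 263 total.
Next best is hyperspectral sensor + acoustic recorder at 258 (822 g) — short by 5.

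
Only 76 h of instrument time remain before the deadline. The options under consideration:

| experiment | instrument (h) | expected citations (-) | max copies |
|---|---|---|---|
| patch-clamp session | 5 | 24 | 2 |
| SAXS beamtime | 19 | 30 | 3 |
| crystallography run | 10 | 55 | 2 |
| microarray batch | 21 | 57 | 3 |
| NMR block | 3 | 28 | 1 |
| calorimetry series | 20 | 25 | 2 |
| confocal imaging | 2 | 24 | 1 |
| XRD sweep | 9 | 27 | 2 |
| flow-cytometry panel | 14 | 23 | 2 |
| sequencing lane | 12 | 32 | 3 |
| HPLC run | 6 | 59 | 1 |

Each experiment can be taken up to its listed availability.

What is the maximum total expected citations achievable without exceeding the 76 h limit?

360

Density check — confocal imaging 12.00, HPLC run 9.83, NMR block 9.33 are the best per h.
Filling by ratio: 2×patch-clamp session + 2×crystallography run + NMR block + confocal imaging + 2×XRD sweep + sequencing lane + HPLC run for 355, with 5 h left unused.
The 9 h tied up in XRD sweep is better spent on sequencing lane — total rises to 360 (74 h).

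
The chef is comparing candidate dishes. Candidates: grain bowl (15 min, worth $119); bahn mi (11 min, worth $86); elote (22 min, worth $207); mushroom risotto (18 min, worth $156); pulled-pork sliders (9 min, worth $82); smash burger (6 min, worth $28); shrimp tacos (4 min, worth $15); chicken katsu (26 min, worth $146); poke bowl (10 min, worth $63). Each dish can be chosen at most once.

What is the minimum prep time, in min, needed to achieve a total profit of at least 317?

37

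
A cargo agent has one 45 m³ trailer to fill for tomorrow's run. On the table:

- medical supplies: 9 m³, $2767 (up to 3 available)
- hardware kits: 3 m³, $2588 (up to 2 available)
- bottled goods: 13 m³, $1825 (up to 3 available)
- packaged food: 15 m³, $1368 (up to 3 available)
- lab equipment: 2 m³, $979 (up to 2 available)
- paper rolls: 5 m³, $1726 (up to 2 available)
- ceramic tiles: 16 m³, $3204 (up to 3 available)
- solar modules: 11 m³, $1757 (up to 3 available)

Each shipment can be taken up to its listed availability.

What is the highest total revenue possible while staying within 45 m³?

17908

By revenue per m³: hardware kits 862.67, lab equipment 489.50, paper rolls 345.20 lead.
Taking the top-ratio shipments first gives 2×medical supplies + 2×hardware kits + 2×lab equipment + 2×paper rolls for 16120 (38 m³).
The 2 m³ tied up in lab equipment is better spent on medical supplies — total rises to 17908 (45 m³).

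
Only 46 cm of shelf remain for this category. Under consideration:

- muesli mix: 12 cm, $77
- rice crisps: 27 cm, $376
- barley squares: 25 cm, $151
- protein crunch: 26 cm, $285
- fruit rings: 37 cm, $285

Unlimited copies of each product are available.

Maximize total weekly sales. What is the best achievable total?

By weekly sales per cm: rice crisps 13.93, protein crunch 10.96, fruit rings 7.70 lead.
Taking muesli mix + rice crisps: 39 cm used, 453 in weekly sales.
Nothing else within 46 cm beats 453.

453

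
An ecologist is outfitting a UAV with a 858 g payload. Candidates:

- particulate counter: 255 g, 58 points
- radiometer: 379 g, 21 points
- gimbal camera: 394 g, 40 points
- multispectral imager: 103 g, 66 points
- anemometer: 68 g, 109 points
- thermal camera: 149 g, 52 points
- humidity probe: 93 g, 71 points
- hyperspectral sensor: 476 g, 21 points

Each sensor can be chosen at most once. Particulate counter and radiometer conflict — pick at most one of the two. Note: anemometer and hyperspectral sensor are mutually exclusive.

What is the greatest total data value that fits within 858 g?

356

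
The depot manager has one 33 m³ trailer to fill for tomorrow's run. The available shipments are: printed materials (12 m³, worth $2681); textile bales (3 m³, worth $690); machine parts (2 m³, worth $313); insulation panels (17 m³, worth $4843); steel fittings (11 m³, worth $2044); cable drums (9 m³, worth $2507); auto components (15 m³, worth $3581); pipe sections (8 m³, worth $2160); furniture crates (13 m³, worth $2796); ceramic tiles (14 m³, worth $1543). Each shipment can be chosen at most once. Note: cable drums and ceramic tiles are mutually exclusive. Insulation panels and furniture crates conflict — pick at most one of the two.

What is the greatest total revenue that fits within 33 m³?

A density-first pass picks textile bales + machine parts + insulation panels + cable drums — 8353 at 31 m³.
Replace textile bales and machine parts and cable drums with auto components: the trade gains 71 net, giving 8424 at 32 m³.
Runner-up textile bales + machine parts + insulation panels + cable drums tops out at 8353.

8424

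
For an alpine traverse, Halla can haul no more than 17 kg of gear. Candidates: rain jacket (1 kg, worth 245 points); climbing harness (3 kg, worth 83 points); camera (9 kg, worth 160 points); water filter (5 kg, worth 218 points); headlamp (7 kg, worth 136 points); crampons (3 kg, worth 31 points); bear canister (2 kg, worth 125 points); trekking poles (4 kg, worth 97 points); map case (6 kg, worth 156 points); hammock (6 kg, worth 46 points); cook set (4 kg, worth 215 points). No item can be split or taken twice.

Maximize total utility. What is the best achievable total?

Greedy by ratio would take rain jacket + climbing harness + water filter + bear canister + cook set: 15 kg used, total 886.
Replace climbing harness with trekking poles: the trade gains 14 net, giving 900 at 16 kg.
Next best is rain jacket + climbing harness + water filter + bear canister + cook set at 886 (15 kg) — short by 14.

900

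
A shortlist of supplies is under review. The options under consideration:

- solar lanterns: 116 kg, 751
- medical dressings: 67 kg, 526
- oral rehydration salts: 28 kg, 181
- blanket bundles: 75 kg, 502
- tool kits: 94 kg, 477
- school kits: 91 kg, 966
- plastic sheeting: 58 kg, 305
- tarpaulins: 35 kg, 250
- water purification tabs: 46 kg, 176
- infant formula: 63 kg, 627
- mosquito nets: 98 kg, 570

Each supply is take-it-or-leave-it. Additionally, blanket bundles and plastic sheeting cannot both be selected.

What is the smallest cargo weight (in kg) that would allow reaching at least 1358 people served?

154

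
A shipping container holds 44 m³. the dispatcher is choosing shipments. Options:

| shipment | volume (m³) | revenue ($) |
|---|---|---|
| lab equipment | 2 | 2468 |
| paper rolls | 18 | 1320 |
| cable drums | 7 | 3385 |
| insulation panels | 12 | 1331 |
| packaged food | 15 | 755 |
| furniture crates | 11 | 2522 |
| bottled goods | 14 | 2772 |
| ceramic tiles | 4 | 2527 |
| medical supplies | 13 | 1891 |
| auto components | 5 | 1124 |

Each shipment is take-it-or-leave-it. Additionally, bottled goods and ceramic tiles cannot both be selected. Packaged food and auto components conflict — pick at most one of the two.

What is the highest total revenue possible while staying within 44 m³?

13917

Lab equipment + cable drums + furniture crates + ceramic tiles + medical supplies + auto components uses 42 of the 44 m³ and totals 13917.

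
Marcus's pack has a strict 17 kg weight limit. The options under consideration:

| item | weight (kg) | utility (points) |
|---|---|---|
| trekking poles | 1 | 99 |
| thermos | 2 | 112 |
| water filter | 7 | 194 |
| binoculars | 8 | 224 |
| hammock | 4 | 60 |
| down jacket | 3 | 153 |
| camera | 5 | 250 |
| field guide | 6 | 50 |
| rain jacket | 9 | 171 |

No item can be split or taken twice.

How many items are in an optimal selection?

4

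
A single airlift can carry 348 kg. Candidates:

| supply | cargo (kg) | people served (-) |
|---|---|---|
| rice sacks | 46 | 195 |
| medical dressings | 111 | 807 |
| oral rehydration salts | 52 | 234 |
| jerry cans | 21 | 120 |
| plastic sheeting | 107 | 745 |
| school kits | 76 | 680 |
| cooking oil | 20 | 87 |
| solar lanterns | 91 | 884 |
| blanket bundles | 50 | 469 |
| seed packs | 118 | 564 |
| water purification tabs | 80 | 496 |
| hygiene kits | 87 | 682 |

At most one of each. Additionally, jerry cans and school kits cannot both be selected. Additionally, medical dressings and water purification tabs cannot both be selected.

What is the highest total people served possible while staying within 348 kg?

Density check — solar lanterns 9.71, blanket bundles 9.38, school kits 8.95, hygiene kits 7.84 are the best per kg.
Best packing: medical dressings + school kits + cooking oil + solar lanterns + blanket bundles — 348 kg, 2927 total.

2927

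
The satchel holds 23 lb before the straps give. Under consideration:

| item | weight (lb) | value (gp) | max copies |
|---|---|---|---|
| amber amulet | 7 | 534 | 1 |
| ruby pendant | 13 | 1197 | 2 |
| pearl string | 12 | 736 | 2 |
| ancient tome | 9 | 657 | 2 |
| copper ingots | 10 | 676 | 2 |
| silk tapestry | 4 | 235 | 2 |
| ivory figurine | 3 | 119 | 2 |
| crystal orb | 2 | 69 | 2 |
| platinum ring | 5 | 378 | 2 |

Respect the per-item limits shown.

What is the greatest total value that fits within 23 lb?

A density-first pass picks amber amulet + ruby pendant + ivory figurine — 1850 at 23 lb.
Replace amber amulet and ivory figurine with 2×platinum ring: the trade gains 103 net, giving 1953 at 23 lb.
No other feasible combination exceeds 1953.

1953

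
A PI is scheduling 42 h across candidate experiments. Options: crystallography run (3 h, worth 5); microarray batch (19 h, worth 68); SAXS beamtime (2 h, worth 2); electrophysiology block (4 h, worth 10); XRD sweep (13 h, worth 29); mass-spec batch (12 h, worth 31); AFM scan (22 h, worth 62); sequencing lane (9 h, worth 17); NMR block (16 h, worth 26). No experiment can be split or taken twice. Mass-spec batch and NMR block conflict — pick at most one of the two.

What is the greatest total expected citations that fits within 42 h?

Microarray batch + AFM scan uses 41 of the 42 h and totals 130.

130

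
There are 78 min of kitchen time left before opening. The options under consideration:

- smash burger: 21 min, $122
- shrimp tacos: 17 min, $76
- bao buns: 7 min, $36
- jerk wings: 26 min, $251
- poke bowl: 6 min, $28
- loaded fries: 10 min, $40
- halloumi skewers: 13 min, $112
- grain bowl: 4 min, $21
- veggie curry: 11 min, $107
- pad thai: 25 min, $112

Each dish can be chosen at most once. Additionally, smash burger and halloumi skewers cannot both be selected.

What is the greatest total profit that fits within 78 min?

By profit per min: veggie curry 9.73, jerk wings 9.65, halloumi skewers 8.62, smash burger 5.81 lead.
Taking shrimp tacos + bao buns + jerk wings + halloumi skewers + grain bowl + veggie curry: 78 min used, 603 in profit.

603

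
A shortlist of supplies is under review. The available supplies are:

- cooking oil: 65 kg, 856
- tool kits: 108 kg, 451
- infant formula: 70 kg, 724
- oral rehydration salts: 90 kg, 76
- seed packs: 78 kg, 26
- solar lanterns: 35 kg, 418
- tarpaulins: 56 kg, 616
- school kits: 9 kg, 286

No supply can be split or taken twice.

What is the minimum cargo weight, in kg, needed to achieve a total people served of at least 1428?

109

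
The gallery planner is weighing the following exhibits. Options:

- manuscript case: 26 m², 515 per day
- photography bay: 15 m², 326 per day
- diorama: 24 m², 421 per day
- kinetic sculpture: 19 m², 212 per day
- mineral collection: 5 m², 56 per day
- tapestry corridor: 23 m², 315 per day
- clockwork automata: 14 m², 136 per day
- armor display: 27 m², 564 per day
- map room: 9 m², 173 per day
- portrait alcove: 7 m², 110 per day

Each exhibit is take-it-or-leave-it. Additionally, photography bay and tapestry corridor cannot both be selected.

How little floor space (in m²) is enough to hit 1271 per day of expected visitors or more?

Need the lightest bundle worth ≥ 1271.
Taking photography bay + diorama + armor display gives 1311 (≥ 1271) for 66 m².
Below 66 m² the best achievable stays under 1271.

66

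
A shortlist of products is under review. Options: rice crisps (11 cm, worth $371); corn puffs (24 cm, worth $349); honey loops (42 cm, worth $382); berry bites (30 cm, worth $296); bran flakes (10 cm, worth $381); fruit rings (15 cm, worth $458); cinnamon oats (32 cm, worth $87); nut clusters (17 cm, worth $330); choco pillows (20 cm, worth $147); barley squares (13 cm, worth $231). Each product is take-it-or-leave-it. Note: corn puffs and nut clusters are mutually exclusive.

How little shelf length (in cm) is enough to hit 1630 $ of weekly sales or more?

66

Minimise cm subject to total weekly sales ≥ 1630.
rice crisps + bran flakes + fruit rings + nut clusters + barley squares reaches 1771 using 66 cm.
No combination under 66 cm hits 1630.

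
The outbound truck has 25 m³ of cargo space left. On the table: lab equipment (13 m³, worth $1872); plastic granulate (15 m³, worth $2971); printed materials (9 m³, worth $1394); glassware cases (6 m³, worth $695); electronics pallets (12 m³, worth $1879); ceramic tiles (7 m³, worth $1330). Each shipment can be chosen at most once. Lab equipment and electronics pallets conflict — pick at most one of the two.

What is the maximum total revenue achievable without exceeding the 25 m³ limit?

By revenue per m³: plastic granulate 198.07, ceramic tiles 190.00, electronics pallets 156.58, printed materials 154.89 lead.
Filling by ratio: plastic granulate + ceramic tiles for 4301, with 3 m³ left unused.
The 7 m³ tied up in ceramic tiles is better spent on printed materials — total rises to 4365 (24 m³).
The spare 1 m³ is too small for any remaining shipment, and no feasible exchange beats 4365.

4365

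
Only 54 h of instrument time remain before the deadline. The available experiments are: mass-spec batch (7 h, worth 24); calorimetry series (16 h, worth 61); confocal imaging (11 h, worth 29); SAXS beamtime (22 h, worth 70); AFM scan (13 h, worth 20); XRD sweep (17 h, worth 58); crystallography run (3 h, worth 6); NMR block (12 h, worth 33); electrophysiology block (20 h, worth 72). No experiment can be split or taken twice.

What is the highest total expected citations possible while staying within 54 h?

191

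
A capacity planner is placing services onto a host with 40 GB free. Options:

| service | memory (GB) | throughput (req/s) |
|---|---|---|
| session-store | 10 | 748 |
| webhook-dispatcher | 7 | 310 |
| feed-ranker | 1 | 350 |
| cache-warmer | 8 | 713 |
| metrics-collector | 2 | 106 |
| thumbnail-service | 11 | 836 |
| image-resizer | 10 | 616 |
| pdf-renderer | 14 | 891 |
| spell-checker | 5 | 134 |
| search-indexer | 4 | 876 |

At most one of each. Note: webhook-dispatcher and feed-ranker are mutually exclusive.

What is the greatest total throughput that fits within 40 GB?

3772

Density check — feed-ranker 350.00, search-indexer 219.00, cache-warmer 89.12 are the best per GB.
The ratio heuristic lands on session-store + feed-ranker + cache-warmer + metrics-collector + thumbnail-service + search-indexer (3629) but leaves 4 GB idle.
The 10 GB tied up in session-store is better spent on pdf-renderer — total rises to 3772 (40 GB).
No other feasible combination exceeds 3772.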